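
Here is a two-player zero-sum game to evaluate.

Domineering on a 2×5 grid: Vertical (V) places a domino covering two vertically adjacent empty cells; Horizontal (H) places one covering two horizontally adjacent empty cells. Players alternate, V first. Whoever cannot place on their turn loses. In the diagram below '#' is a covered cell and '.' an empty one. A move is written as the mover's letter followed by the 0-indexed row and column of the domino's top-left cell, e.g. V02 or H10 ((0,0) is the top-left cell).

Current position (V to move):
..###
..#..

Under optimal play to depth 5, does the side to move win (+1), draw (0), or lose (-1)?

value(..###/..#.., V) = +1

ply 1, V at ..###/..#.. | V00=+1→#.###/#.#..*; V01=+1→.####/.##..
ply 2, H at #.###/#.#.. | H13=-1→#.###/#.###*
ply 3, V at #.###/#.### | V01=+1→#####/#####*
ply 4: #####/##### is terminal -1 (H); from ..###/..#.. depth 5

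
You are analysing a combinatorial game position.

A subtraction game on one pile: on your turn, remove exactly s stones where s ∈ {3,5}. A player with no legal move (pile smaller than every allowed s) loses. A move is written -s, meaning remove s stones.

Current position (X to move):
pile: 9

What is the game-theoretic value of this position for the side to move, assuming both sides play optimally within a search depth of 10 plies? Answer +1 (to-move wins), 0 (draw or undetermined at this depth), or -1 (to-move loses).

value(9, X) = -1

p1 X@[9]: -3[6]-1* -5[4]-1
p2 O@[6]: -3[3]-1 -5[1]+1*
p3 X@[1] terminal -1; root [9] d10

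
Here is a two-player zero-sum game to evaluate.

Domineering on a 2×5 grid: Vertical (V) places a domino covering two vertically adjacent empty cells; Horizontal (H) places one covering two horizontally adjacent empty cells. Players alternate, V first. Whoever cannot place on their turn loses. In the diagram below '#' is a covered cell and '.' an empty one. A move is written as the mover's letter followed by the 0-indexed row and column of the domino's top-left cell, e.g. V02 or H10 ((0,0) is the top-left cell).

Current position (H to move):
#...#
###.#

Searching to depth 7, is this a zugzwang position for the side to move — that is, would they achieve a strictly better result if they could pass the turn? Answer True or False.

[#...#/###.#] H move#1: H01:-1/###.#/###.#, H02:+1/#.###/###.#*
[#.###/###.#] end (terminal -1, V#2); searched #...#/###.# to 7
pass branch (V moves first from the same position):
  | [#...#/###.#] V move#1: V03:-1/#..##/#####*
  | [#..##/#####] H move#2: H01:+1/#####/#####*
  | [#####/#####] end (terminal -1, V#3); searched #...#/###.# to 7
H moving scores +1; H passing scores +1

zugzwang(#...#/###.#, H) = False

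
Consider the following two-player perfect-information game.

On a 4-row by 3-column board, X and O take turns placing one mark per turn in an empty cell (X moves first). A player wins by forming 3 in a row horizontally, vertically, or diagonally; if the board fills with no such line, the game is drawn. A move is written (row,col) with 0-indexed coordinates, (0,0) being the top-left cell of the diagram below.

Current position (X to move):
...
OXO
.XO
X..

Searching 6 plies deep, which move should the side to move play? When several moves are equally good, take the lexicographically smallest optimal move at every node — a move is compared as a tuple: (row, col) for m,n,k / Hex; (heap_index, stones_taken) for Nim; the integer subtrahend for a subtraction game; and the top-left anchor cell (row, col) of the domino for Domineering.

[.../OXO/.XO/X..] X move#1: (0,0):-1/X../OXO/.XO/X.., (0,1):+1/.X./OXO/.XO/X..*, (0,2):-1/..X/OXO/.XO/X.., (2,0):-1/.../OXO/XXO/X.., (3,1):+1/.../OXO/.XO/XX., (3,2):-1/.../OXO/.XO/X.X
[.X./OXO/.XO/X..] end (terminal -1, O#2); searched .../OXO/.XO/X.. to 6

X's best at [.../OXO/.XO/X..]: (0,1)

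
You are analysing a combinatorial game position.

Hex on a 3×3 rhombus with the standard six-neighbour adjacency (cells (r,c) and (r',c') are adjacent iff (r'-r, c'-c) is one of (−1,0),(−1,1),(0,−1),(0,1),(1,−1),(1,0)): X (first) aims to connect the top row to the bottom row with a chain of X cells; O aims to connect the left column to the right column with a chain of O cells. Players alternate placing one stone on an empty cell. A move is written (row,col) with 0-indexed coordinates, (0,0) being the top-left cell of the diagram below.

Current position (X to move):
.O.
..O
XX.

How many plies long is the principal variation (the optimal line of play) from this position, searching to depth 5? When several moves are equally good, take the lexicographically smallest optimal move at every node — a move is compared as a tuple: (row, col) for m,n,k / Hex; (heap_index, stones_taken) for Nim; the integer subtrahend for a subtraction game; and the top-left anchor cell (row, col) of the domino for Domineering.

PV length from [.O./..O/XX.]: 4 plies

ply 1, X at .O./..O/XX. | (0,0)=-1→XO./..O/XX.*; (0,2)=-1→.OX/..O/XX.; (1,0)=-1→.O./X.O/XX.; (1,1)=-1→.O./.XO/XX.; (2,2)=-1→.O./..O/XXX
ply 2, O at XO./..O/XX. | (0,2)=-1→XOO/..O/XX.; (1,0)=+1→XO./O.O/XX.*; (1,1)=-1→XO./.OO/XX.; (2,2)=-1→XO./..O/XXO
ply 3, X at XO./O.O/XX. | (0,2)=-1→XOX/O.O/XX.*; (1,1)=-1→XO./OXO/XX.; (2,2)=-1→XO./O.O/XXX
ply 4, O at XOX/O.O/XX. | (1,1)=+1→XOX/OOO/XX.*; (2,2)=-1→XOX/O.O/XXO
ply 5: XOX/OOO/XX. is terminal -1 (X); from .O./..O/XX. depth 5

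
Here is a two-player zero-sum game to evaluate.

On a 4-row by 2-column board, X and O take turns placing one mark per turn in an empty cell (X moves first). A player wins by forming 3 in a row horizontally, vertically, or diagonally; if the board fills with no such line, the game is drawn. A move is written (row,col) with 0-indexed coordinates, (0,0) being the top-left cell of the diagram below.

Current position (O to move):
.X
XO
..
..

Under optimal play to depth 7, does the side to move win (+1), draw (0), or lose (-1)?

value(.X/XO/../.., O) = 0

p1 O@[.X/XO/../..]: (0,0)[OX/XO/../..]+0* (2,0)[.X/XO/O./..]+0 (2,1)[.X/XO/.O/..]+0 (3,0)[.X/XO/../O.]+0 (3,1)[.X/XO/../.O]+0
p2 X@[OX/XO/../..]: (2,0)[OX/XO/X./..]+0* (2,1)[OX/XO/.X/..]+0 (3,0)[OX/XO/../X.]+0 (3,1)[OX/XO/../.X]+0
p3 O@[OX/XO/X./..]: (2,1)[OX/XO/XO/..]-1 (3,0)[OX/XO/X./O.]+0* (3,1)[OX/XO/X./.O]-1
p4 X@[OX/XO/X./O.]: (2,1)[OX/XO/XX/O.]+0* (3,1)[OX/XO/X./OX]+0
p5 O@[OX/XO/XX/O.]: (3,1)[OX/XO/XX/OO]+0*
p6 X@[OX/XO/XX/OO] terminal +0; root [.X/XO/../..] d7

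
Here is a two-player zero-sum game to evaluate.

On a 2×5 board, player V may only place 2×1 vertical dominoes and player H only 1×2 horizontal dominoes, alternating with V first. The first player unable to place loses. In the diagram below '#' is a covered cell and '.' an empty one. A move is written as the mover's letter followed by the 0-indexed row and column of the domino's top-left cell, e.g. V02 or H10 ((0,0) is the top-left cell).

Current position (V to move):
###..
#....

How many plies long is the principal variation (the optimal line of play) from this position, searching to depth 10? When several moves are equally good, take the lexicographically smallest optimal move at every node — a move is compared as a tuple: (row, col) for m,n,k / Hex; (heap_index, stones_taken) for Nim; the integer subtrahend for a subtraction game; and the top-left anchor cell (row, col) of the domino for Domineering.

ply 1, V at ###../#.... | V03=+1→####./#..#.*; V04=-1→###.#/#...#
ply 2, H at ####./#..#. | H11=-1→####./####.*
ply 3, V at ####./####. | V04=+1→#####/#####*
ply 4: #####/##### is terminal -1 (H); from ###../#.... depth 10

PV length from [###../#....]: 3 plies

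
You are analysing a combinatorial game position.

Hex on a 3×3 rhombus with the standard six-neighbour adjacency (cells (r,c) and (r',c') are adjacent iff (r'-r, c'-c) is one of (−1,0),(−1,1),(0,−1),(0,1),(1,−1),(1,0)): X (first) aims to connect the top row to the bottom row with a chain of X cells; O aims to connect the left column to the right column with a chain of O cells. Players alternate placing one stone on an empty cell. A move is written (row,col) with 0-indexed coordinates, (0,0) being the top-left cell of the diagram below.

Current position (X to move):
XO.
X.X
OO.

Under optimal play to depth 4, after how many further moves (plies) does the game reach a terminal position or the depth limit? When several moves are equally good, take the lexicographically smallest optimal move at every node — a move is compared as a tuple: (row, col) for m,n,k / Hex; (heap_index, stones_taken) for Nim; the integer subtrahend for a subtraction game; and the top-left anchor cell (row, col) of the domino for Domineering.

PV length from [XO./X.X/OO.]: 3 plies

[XO./X.X/OO.] X move#1: (0,2):-1/XOX/X.X/OO., (1,1):-1/XO./XXX/OO., (2,2):+1/XO./X.X/OOX*
[XO./X.X/OOX] O move#2: (0,2):-1/XOO/X.X/OOX*, (1,1):-1/XO./XOX/OOX
[XOO/X.X/OOX] X move#3: (1,1):+1/XOO/XXX/OOX*
[XOO/XXX/OOX] end (terminal -1, O#4); searched XO./X.X/OO. to 4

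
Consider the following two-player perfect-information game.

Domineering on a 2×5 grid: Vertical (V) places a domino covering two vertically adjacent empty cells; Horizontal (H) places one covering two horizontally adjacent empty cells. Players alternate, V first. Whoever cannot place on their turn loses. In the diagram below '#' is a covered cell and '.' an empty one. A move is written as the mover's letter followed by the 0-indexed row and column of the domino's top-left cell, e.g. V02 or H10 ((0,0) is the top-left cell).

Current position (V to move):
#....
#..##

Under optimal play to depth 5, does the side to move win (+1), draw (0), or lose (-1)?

[#..../#..##] V move#1: V01:-1/##.../##.##, V02:+1/#.#../#.###*
[#.#../#.###] H move#2: H03:-1/#.###/#.###*
[#.###/#.###] V move#3: V01:+1/#####/#####*
[#####/#####] end (terminal -1, H#4); searched #..../#..## to 5

value(#..../#..##, V) = +1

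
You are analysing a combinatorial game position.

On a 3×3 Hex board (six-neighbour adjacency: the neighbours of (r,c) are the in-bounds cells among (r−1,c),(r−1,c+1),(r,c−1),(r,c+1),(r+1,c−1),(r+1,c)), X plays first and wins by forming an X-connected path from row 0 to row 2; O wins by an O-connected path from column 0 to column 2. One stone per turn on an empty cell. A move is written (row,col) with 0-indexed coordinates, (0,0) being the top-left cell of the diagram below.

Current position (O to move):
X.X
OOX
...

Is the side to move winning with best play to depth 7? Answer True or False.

[X.X/OOX/...] O move#1: (0,1):-1/XOX/OOX/...*, (2,0):-1/X.X/OOX/O.., (2,1):-1/X.X/OOX/.O., (2,2):-1/X.X/OOX/..O
[XOX/OOX/...] X move#2: (2,0):+1/XOX/OOX/X..*, (2,1):+1/XOX/OOX/.X., (2,2):+1/XOX/OOX/..X
[XOX/OOX/X..] O move#3: (2,1):-1/XOX/OOX/XO.*, (2,2):-1/XOX/OOX/X.O
[XOX/OOX/XO.] X move#4: (2,2):+1/XOX/OOX/XOX*
[XOX/OOX/XOX] end (terminal -1, O#5); searched X.X/OOX/... to 7

O winning at [X.X/OOX/...]: False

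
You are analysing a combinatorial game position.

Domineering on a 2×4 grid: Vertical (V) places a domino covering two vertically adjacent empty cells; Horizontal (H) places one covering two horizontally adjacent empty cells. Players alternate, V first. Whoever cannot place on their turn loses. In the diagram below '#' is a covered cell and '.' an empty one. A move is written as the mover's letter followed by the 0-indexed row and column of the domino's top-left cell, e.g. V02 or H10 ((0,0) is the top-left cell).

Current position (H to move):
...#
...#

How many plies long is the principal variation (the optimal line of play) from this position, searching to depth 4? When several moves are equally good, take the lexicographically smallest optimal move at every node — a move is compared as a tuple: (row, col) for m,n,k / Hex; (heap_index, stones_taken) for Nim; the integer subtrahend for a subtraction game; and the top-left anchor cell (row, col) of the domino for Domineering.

p1 H@[...#/...#]: H00[##.#/...#]+1* H01[.###/...#]+1 H10[...#/##.#]+1 H11[...#/.###]+1
p2 V@[##.#/...#]: V02[####/..##]-1*
p3 H@[####/..##]: H10[####/####]+1*
p4 V@[####/####] terminal -1; root [...#/...#] d4

PV length from [...#/...#]: 3 plies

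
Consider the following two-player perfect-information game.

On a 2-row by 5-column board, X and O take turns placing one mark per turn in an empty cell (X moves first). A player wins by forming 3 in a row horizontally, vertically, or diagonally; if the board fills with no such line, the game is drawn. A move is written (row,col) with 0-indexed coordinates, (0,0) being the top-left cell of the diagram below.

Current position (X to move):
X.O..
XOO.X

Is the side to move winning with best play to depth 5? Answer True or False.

ply 1, X at X.O../XOO.X | (0,1)=-1→XXO../XOO.X*; (0,3)=-1→X.OX./XOO.X; (0,4)=-1→X.O.X/XOO.X; (1,3)=-1→X.O../XOOXX
ply 2, O at XXO../XOO.X | (0,3)=+1→XXOO./XOO.X*; (0,4)=+1→XXO.O/XOO.X; (1,3)=+1→XXO../XOOOX
ply 3, X at XXOO./XOO.X | (0,4)=-1→XXOOX/XOO.X*; (1,3)=-1→XXOO./XOOXX
ply 4, O at XXOOX/XOO.X | (1,3)=+1→XXOOX/XOOOX*
ply 5: XXOOX/XOOOX is terminal -1 (X); from X.O../XOO.X depth 5

X winning at [X.O../XOO.X]: False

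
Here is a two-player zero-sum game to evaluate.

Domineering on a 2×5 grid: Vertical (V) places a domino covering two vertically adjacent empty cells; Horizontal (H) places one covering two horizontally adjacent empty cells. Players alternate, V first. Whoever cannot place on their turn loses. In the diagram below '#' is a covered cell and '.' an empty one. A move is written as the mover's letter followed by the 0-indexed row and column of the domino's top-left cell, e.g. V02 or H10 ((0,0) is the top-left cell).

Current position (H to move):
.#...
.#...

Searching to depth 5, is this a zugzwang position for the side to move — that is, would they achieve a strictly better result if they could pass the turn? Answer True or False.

zugzwang(.#.../.#..., H) = False

[.#.../.#...] H move#1: H02:-1/.###./.#...*, H03:-1/.#.##/.#..., H12:-1/.#.../.###., H13:-1/.#.../.#.##
[.###./.#...] V move#2: V00:-1/####./##..., V04:+1/.####/.#..#*
[.####/.#..#] H move#3: H12:-1/.####/.####*
[.####/.####] V move#4: V00:+1/#####/#####*
[#####/#####] end (terminal -1, H#5); searched .#.../.#... to 5
pass branch (V moves first from the same position):
  | [.#.../.#...] V move#1: V00:-1/##.../##..., V02:-1/.##../.##.., V03:+1/.#.#./.#.#.*, V04:-1/.#..#/.#..#
  | [.#.#./.#.#.] end (terminal -1, H#2); searched .#.../.#... to 5
H moving scores -1; H passing scores -1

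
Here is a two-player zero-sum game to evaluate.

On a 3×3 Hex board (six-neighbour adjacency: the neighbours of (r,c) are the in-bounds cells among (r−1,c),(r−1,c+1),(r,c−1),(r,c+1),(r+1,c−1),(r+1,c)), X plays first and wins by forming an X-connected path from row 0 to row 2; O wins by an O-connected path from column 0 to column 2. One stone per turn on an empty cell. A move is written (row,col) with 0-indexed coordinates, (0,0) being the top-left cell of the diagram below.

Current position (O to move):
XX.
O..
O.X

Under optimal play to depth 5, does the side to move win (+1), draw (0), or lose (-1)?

ply 1, O at XX./O../O.X | (0,2)=-1→XXO/O../O.X; (1,1)=+1→XX./OO./O.X*; (1,2)=+1→XX./O.O/O.X; (2,1)=-1→XX./O../OOX
ply 2, X at XX./OO./O.X | (0,2)=-1→XXX/OO./O.X*; (1,2)=-1→XX./OOX/O.X; (2,1)=-1→XX./OO./OXX
ply 3, O at XXX/OO./O.X | (1,2)=+1→XXX/OOO/O.X*; (2,1)=-1→XXX/OO./OOX
ply 4: XXX/OOO/O.X is terminal -1 (X); from XX./O../O.X depth 5

value(XX./O../O.X, O) = +1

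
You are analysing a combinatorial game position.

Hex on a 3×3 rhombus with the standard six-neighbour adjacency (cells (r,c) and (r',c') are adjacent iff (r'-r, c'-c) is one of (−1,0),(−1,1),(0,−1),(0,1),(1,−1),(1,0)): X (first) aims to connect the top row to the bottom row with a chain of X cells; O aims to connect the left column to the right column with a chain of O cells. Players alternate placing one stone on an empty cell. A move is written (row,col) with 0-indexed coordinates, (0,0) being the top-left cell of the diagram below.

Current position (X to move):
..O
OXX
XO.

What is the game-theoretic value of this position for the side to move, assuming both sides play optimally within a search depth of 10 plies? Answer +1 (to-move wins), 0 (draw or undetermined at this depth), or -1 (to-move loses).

value(..O/OXX/XO., X) = +1

p1 X@[..O/OXX/XO.]: (0,0)[X.O/OXX/XO.]-1 (0,1)[.XO/OXX/XO.]+1* (2,2)[..O/OXX/XOX]-1
p2 O@[.XO/OXX/XO.] terminal -1; root [..O/OXX/XO.] d10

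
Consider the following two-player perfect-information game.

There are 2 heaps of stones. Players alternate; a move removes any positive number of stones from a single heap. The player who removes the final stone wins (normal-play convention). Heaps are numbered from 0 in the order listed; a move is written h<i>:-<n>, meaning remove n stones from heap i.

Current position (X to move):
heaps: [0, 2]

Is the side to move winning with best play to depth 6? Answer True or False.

[(0,2)] X move#1: h1:-1:-1/(0,1), h1:-2:+1/(0,0)*
[(0,0)] end (terminal -1, O#2); searched (0,2) to 6

X winning at [(0,2)]: True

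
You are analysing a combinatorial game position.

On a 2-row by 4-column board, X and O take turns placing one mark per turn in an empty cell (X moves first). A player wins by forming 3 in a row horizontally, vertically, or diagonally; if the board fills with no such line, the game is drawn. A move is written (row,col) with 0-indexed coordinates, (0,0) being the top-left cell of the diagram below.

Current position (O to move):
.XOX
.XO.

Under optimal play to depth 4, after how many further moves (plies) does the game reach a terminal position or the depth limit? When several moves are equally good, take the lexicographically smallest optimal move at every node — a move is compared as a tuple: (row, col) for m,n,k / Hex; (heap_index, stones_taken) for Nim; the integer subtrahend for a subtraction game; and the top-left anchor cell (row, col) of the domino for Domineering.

PV length from [.XOX/.XO.]: 3 plies

ply 1, O at .XOX/.XO. | (0,0)=+0→OXOX/.XO.*; (1,0)=+0→.XOX/OXO.; (1,3)=+0→.XOX/.XOO
ply 2, X at OXOX/.XO. | (1,0)=+0→OXOX/XXO.*; (1,3)=+0→OXOX/.XOX
ply 3, O at OXOX/XXO. | (1,3)=+0→OXOX/XXOO*
ply 4: OXOX/XXOO is terminal +0 (X); from .XOX/.XO. depth 4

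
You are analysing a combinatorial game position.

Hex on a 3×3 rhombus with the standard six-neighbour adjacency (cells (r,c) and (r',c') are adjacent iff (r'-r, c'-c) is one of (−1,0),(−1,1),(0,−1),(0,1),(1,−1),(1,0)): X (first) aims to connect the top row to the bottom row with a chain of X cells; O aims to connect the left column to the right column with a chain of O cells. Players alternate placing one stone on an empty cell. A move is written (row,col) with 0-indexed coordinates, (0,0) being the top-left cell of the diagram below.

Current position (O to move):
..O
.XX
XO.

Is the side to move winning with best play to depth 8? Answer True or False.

p1 O@[..O/.XX/XO.]: (0,0)[O.O/.XX/XO.]-1 (0,1)[.OO/.XX/XO.]+1* (1,0)[..O/OXX/XO.]-1 (2,2)[..O/.XX/XOO]-1
p2 X@[.OO/.XX/XO.]: (0,0)[XOO/.XX/XO.]-1* (1,0)[.OO/XXX/XO.]-1 (2,2)[.OO/.XX/XOX]-1
p3 O@[XOO/.XX/XO.]: (1,0)[XOO/OXX/XO.]+1* (2,2)[XOO/.XX/XOO]-1
p4 X@[XOO/OXX/XO.] terminal -1; root [..O/.XX/XO.] d8

O winning at [..O/.XX/XO.]: True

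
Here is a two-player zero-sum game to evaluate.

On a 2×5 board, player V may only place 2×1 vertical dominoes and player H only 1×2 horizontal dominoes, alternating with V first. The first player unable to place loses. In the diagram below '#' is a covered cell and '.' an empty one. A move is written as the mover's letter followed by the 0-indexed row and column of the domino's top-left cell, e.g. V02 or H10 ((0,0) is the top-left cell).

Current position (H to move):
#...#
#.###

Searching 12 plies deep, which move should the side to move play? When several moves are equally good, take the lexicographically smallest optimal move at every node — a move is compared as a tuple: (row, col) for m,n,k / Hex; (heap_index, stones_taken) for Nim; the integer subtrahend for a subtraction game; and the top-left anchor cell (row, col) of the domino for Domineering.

[#...#/#.###] H move#1: H01:+1/###.#/#.###*, H02:-1/#.###/#.###
[###.#/#.###] end (terminal -1, V#2); searched #...#/#.### to 12

H's best at [#...#/#.###]: H01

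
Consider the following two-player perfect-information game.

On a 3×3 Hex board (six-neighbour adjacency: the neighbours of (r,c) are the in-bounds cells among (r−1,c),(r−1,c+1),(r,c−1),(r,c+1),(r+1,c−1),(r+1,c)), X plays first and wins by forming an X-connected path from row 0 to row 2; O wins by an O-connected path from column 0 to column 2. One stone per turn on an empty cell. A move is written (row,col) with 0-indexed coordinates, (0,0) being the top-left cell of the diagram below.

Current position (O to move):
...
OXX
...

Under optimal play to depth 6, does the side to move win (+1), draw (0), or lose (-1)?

p1 O@[.../OXX/...]: (0,0)[O../OXX/...]-1* (0,1)[.O./OXX/...]-1 (0,2)[..O/OXX/...]-1 (2,0)[.../OXX/O..]-1 (2,1)[.../OXX/.O.]-1 (2,2)[.../OXX/..O]-1
p2 X@[O../OXX/...]: (0,1)[OX./OXX/...]+1* (0,2)[O.X/OXX/...]+1 (2,0)[O../OXX/X..]+1 (2,1)[O../OXX/.X.]+1 (2,2)[O../OXX/..X]+1
p3 O@[OX./OXX/...]: (0,2)[OXO/OXX/...]-1* (2,0)[OX./OXX/O..]-1 (2,1)[OX./OXX/.O.]-1 (2,2)[OX./OXX/..O]-1
p4 X@[OXO/OXX/...]: (2,0)[OXO/OXX/X..]+1* (2,1)[OXO/OXX/.X.]+1 (2,2)[OXO/OXX/..X]+1
p5 O@[OXO/OXX/X..] terminal -1; root [.../OXX/...] d6

value(.../OXX/..., O) = -1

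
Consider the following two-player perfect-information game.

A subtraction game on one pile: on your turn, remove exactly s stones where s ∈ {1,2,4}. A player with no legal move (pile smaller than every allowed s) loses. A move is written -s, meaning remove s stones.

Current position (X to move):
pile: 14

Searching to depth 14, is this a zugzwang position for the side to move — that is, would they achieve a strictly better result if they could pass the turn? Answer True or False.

p1 X@[14]: -1[13]-1 -2[12]+1* -4[10]-1
p2 O@[12]: -1[11]-1* -2[10]-1 -4[8]-1
p3 X@[11]: -1[10]-1 -2[9]+1* -4[7]-1
p4 O@[9]: -1[8]-1* -2[7]-1 -4[5]-1
p5 X@[8]: -1[7]-1 -2[6]+1* -4[4]-1
p6 O@[6]: -1[5]-1* -2[4]-1 -4[2]-1
p7 X@[5]: -1[4]-1 -2[3]+1* -4[1]-1
p8 O@[3]: -1[2]-1* -2[1]-1
p9 X@[2]: -1[1]-1 -2[0]+1*
p10 O@[0] terminal -1; root [14] d14
if X skipped the turn, O would face:
~ p1 O@[14]: -1[13]-1 -2[12]+1* -4[10]-1
~ p2 X@[12]: -1[11]-1* -2[10]-1 -4[8]-1
~ p3 O@[11]: -1[10]-1 -2[9]+1* -4[7]-1
~ p4 X@[9]: -1[8]-1* -2[7]-1 -4[5]-1
~ p5 O@[8]: -1[7]-1 -2[6]+1* -4[4]-1
~ p6 X@[6]: -1[5]-1* -2[4]-1 -4[2]-1
~ p7 O@[5]: -1[4]-1 -2[3]+1* -4[1]-1
~ p8 X@[3]: -1[2]-1* -2[1]-1
~ p9 O@[2]: -1[1]-1 -2[0]+1*
~ p10 X@[0] terminal -1; root [14] d14
compare (X): move=+1 vs pass=-1

zugzwang(14, X) = False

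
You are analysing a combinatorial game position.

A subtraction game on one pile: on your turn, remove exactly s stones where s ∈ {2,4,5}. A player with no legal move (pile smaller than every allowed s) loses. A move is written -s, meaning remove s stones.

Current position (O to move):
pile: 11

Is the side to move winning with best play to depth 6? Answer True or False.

O winning at [11]: True

p1 O@[11]: -2[9]-1 -4[7]+1* -5[6]-1
p2 X@[7]: -2[5]-1* -4[3]-1 -5[2]-1
p3 O@[5]: -2[3]-1 -4[1]+1* -5[0]+1
p4 X@[1] terminal -1; root [11] d6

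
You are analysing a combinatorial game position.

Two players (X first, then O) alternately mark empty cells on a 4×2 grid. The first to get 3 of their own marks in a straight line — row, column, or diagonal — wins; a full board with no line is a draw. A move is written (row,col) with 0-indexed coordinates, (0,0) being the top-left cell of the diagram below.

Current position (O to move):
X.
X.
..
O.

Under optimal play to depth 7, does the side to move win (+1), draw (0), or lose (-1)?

value(X./X./../O., O) = 0

ply 1, O at X./X./../O. | (0,1)=-1→XO/X./../O.; (1,1)=-1→X./XO/../O.; (2,0)=+0→X./X./O./O.*; (2,1)=-1→X./X./.O/O.; (3,1)=-1→X./X./../OO
ply 2, X at X./X./O./O. | (0,1)=+0→XX/X./O./O.*; (1,1)=+0→X./XX/O./O.; (2,1)=+0→X./X./OX/O.; (3,1)=+0→X./X./O./OX
ply 3, O at XX/X./O./O. | (1,1)=+0→XX/XO/O./O.*; (2,1)=+0→XX/X./OO/O.; (3,1)=+0→XX/X./O./OO
ply 4, X at XX/XO/O./O. | (2,1)=+0→XX/XO/OX/O.*; (3,1)=+0→XX/XO/O./OX
ply 5, O at XX/XO/OX/O. | (3,1)=+0→XX/XO/OX/OO*
ply 6: XX/XO/OX/OO is terminal +0 (X); from X./X./../O. depth 7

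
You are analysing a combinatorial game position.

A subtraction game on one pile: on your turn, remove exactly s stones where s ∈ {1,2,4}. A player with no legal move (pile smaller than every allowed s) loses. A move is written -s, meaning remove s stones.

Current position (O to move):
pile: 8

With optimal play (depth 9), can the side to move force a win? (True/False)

[8] O move#1: -1:-1/7, -2:+1/6*, -4:-1/4
[6] X move#2: -1:-1/5*, -2:-1/4, -4:-1/2
[5] O move#3: -1:-1/4, -2:+1/3*, -4:-1/1
[3] X move#4: -1:-1/2*, -2:-1/1
[2] O move#5: -1:-1/1, -2:+1/0*
[0] end (terminal -1, X#6); searched 8 to 9

O winning at [8]: True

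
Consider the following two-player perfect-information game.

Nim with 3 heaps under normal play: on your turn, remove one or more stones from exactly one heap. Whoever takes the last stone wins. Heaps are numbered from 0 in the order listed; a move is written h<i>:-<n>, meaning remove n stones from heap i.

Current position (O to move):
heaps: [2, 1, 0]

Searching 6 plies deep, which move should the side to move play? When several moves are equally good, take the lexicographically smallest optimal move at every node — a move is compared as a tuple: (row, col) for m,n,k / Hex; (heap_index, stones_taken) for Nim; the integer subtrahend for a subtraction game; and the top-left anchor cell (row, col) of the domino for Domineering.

O's best at [(2,1,0)]: h0:-1

ply 1, O at (2,1,0) | h0:-1=+1→(1,1,0)*; h0:-2=-1→(0,1,0); h1:-1=-1→(2,0,0)
ply 2, X at (1,1,0) | h0:-1=-1→(0,1,0)*; h1:-1=-1→(1,0,0)
ply 3, O at (0,1,0) | h1:-1=+1→(0,0,0)*
ply 4: (0,0,0) is terminal -1 (X); from (2,1,0) depth 6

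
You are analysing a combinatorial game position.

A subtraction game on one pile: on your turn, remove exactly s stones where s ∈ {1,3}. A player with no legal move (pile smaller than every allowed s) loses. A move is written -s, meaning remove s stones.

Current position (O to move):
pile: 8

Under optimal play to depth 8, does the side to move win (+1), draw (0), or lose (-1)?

p1 O@[8]: -1[7]-1* -3[5]-1
p2 X@[7]: -1[6]+1* -3[4]+1
p3 O@[6]: -1[5]-1* -3[3]-1
p4 X@[5]: -1[4]+1* -3[2]+1
p5 O@[4]: -1[3]-1* -3[1]-1
p6 X@[3]: -1[2]+1* -3[0]+1
p7 O@[2]: -1[1]-1*
p8 X@[1]: -1[0]+1*
p9 O@[0] terminal -1; root [8] d8

value(8, O) = -1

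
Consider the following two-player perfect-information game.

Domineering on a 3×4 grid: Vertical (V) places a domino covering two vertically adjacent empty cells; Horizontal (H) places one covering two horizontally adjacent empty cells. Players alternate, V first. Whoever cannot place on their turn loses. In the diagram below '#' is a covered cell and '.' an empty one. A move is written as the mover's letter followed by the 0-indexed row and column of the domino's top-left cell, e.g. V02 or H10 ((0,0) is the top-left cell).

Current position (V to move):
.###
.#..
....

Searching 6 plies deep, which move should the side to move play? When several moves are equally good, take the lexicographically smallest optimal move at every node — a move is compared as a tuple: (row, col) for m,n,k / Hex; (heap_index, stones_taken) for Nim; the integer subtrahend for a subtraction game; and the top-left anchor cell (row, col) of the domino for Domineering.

V's best at [.###/.#../....]: V12

[.###/.#../....] V move#1: V00:-1/####/##../...., V10:-1/.###/##../#..., V12:+1/.###/.##./..#.*, V13:+1/.###/.#.#/...#
[.###/.##./..#.] H move#2: H20:-1/.###/.##./###.*
[.###/.##./###.] V move#3: V00:+1/####/###./###.*, V13:+1/.###/.###/####
[####/###./###.] end (terminal -1, H#4); searched .###/.#../.... to 6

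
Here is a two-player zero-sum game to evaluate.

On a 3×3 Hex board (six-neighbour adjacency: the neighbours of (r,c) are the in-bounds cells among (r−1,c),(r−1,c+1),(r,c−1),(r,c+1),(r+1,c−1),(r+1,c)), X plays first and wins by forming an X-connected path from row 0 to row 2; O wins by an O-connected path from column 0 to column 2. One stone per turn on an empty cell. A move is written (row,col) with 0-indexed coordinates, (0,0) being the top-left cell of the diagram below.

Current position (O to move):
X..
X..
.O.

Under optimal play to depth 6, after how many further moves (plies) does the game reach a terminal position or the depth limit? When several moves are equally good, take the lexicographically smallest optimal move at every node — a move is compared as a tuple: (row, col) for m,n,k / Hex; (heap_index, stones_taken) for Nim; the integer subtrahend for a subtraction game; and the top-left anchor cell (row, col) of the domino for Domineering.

[X../X../.O.] O move#1: (0,1):-1/XO./X../.O., (0,2):-1/X.O/X../.O., (1,1):-1/X../XO./.O., (1,2):-1/X../X.O/.O., (2,0):+1/X../X../OO.*, (2,2):-1/X../X../.OO
[X../X../OO.] X move#2: (0,1):-1/XX./X../OO.*, (0,2):-1/X.X/X../OO., (1,1):-1/X../XX./OO., (1,2):-1/X../X.X/OO., (2,2):-1/X../X../OOX
[XX./X../OO.] O move#3: (0,2):+1/XXO/X../OO.*, (1,1):+1/XX./XO./OO., (1,2):+1/XX./X.O/OO., (2,2):+1/XX./X../OOO
[XXO/X../OO.] X move#4: (1,1):-1/XXO/XX./OO.*, (1,2):-1/XXO/X.X/OO., (2,2):-1/XXO/X../OOX
[XXO/XX./OO.] O move#5: (1,2):+1/XXO/XXO/OO.*, (2,2):+1/XXO/XX./OOO
[XXO/XXO/OO.] end (terminal -1, X#6); searched X../X../.O. to 6

PV length from [X../X../.O.]: 5 plies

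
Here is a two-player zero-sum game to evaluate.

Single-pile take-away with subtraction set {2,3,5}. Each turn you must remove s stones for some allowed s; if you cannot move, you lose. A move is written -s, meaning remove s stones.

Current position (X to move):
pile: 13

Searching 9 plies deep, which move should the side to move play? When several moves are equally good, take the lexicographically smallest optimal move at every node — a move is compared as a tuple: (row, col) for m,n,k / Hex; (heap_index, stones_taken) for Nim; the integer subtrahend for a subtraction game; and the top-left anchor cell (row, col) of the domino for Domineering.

X's best at [13]: -5

ply 1, X at 13 | -2=-1→11; -3=-1→10; -5=+1→8*
ply 2, O at 8 | -2=-1→6*; -3=-1→5; -5=-1→3
ply 3, X at 6 | -2=-1→4; -3=-1→3; -5=+1→1*
ply 4: 1 is terminal -1 (O); from 13 depth 9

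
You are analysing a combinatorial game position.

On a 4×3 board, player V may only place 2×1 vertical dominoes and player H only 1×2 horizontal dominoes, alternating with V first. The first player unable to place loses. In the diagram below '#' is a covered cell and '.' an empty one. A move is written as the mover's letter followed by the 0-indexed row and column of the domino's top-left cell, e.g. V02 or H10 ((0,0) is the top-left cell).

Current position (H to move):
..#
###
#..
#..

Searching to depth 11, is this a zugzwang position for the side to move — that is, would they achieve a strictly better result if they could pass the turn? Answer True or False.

ply 1, H at ..#/###/#../#.. | H00=-1→###/###/#../#..; H21=+1→..#/###/###/#..*; H31=+1→..#/###/#../###
ply 2: ..#/###/###/#.. is terminal -1 (V); from ..#/###/#../#.. depth 11
if H skipped the turn, V would face:
~ ply 1, V at ..#/###/#../#.. | V21=+1→..#/###/##./##.*; V22=+1→..#/###/#.#/#.#
~ ply 2, H at ..#/###/##./##. | H00=-1→###/###/##./##.*
~ ply 3, V at ###/###/##./##. | V22=+1→###/###/###/###*
~ ply 4: ###/###/###/### is terminal -1 (H); from ..#/###/#../#.. depth 11
compare (H): move=+1 vs pass=-1

zugzwang(..#/###/#../#.., H) = False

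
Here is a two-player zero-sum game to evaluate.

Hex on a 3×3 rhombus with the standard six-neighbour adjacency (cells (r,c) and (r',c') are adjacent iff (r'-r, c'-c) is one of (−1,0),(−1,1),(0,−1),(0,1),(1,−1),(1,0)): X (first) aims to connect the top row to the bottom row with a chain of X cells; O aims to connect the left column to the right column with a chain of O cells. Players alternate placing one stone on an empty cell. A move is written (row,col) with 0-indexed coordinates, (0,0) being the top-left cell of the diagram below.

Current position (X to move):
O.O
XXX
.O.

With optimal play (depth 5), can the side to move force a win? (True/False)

[O.O/XXX/.O.] X move#1: (0,1):+1/OXO/XXX/.O.*, (2,0):-1/O.O/XXX/XO., (2,2):-1/O.O/XXX/.OX
[OXO/XXX/.O.] O move#2: (2,0):-1/OXO/XXX/OO.*, (2,2):-1/OXO/XXX/.OO
[OXO/XXX/OO.] X move#3: (2,2):+1/OXO/XXX/OOX*
[OXO/XXX/OOX] end (terminal -1, O#4); searched O.O/XXX/.O. to 5

X winning at [O.O/XXX/.O.]: True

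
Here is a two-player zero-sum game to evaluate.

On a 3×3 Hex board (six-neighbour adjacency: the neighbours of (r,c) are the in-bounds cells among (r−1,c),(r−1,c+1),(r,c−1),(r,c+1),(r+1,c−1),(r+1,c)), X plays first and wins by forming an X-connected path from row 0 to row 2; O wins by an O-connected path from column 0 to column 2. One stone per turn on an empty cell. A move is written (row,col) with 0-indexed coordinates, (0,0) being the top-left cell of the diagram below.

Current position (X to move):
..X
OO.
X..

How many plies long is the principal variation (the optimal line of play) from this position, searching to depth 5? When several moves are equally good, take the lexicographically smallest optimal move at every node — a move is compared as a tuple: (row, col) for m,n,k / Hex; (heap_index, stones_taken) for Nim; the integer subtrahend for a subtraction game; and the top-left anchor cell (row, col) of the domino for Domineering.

ply 1, X at ..X/OO./X.. | (0,0)=-1→X.X/OO./X..; (0,1)=-1→.XX/OO./X..; (1,2)=+1→..X/OOX/X..*; (2,1)=-1→..X/OO./XX.; (2,2)=-1→..X/OO./X.X
ply 2, O at ..X/OOX/X.. | (0,0)=-1→O.X/OOX/X..*; (0,1)=-1→.OX/OOX/X..; (2,1)=-1→..X/OOX/XO.; (2,2)=-1→..X/OOX/X.O
ply 3, X at O.X/OOX/X.. | (0,1)=+1→OXX/OOX/X..*; (2,1)=+1→O.X/OOX/XX.; (2,2)=+1→O.X/OOX/X.X
ply 4, O at OXX/OOX/X.. | (2,1)=-1→OXX/OOX/XO.*; (2,2)=-1→OXX/OOX/X.O
ply 5, X at OXX/OOX/XO. | (2,2)=+1→OXX/OOX/XOX*
ply 6: OXX/OOX/XOX is terminal -1 (O); from ..X/OO./X.. depth 5

PV length from [..X/OO./X..]: 5 plies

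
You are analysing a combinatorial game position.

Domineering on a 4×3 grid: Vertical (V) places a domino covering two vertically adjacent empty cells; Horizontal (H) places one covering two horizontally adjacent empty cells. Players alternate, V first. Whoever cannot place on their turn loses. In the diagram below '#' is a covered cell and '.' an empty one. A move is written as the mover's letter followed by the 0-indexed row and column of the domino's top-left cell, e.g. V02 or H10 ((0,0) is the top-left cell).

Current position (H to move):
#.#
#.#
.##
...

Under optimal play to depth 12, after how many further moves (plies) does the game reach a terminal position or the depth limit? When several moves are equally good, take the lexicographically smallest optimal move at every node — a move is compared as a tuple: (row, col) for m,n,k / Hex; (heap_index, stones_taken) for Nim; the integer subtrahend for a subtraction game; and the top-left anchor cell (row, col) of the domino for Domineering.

PV length from [#.#/#.#/.##/...]: 2 plies

p1 H@[#.#/#.#/.##/...]: H30[#.#/#.#/.##/##.]-1* H31[#.#/#.#/.##/.##]-1
p2 V@[#.#/#.#/.##/##.]: V01[###/###/.##/##.]+1*
p3 H@[###/###/.##/##.] terminal -1; root [#.#/#.#/.##/...] d12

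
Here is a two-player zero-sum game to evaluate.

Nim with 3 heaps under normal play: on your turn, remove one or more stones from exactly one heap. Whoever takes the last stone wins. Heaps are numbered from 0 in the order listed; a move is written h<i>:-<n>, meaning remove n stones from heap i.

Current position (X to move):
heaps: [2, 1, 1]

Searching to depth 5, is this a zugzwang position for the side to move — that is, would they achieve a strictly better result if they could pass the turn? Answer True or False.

zugzwang((2,1,1), X) = False

p1 X@[(2,1,1)]: h0:-1[(1,1,1)]-1 h0:-2[(0,1,1)]+1* h1:-1[(2,0,1)]-1 h2:-1[(2,1,0)]-1
p2 O@[(0,1,1)]: h1:-1[(0,0,1)]-1* h2:-1[(0,1,0)]-1
p3 X@[(0,0,1)]: h2:-1[(0,0,0)]+1*
p4 O@[(0,0,0)] terminal -1; root [(2,1,1)] d5
suppose X passes — search the same position with O to move:
pass> p1 O@[(2,1,1)]: h0:-1[(1,1,1)]-1 h0:-2[(0,1,1)]+1* h1:-1[(2,0,1)]-1 h2:-1[(2,1,0)]-1
pass> p2 X@[(0,1,1)]: h1:-1[(0,0,1)]-1* h2:-1[(0,1,0)]-1
pass> p3 O@[(0,0,1)]: h2:-1[(0,0,0)]+1*
pass> p4 X@[(0,0,0)] terminal -1; root [(2,1,1)] d5
for X: play +1, pass -1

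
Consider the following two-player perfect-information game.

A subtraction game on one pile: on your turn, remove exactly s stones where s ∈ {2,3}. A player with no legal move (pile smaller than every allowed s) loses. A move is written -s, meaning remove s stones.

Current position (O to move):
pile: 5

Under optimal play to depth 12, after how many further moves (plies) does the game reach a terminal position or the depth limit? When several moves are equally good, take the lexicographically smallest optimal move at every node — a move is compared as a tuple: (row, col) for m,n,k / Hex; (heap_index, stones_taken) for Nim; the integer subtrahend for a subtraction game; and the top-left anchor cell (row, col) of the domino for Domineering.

ply 1, O at 5 | -2=-1→3*; -3=-1→2
ply 2, X at 3 | -2=+1→1*; -3=+1→0
ply 3: 1 is terminal -1 (O); from 5 depth 12

PV length from [5]: 2 plies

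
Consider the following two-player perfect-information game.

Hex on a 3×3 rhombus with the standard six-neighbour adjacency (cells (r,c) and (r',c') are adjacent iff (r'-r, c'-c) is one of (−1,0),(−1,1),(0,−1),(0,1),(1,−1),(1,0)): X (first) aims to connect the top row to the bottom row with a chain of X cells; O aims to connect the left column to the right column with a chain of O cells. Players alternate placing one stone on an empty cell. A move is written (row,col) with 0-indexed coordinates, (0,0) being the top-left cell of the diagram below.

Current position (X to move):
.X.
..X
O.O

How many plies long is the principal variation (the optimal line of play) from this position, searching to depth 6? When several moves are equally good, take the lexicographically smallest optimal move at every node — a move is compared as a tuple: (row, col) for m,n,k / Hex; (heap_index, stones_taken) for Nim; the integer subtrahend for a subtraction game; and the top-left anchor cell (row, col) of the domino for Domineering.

PV length from [.X./..X/O.O]: 3 plies

[.X./..X/O.O] X move#1: (0,0):-1/XX./..X/O.O, (0,2):-1/.XX/..X/O.O, (1,0):-1/.X./X.X/O.O, (1,1):-1/.X./.XX/O.O, (2,1):+1/.X./..X/OXO*
[.X./..X/OXO] O move#2: (0,0):-1/OX./..X/OXO*, (0,2):-1/.XO/..X/OXO, (1,0):-1/.X./O.X/OXO, (1,1):-1/.X./.OX/OXO
[OX./..X/OXO] X move#3: (0,2):+1/OXX/..X/OXO*, (1,0):+1/OX./X.X/OXO, (1,1):+1/OX./.XX/OXO
[OXX/..X/OXO] end (terminal -1, O#4); searched .X./..X/O.O to 6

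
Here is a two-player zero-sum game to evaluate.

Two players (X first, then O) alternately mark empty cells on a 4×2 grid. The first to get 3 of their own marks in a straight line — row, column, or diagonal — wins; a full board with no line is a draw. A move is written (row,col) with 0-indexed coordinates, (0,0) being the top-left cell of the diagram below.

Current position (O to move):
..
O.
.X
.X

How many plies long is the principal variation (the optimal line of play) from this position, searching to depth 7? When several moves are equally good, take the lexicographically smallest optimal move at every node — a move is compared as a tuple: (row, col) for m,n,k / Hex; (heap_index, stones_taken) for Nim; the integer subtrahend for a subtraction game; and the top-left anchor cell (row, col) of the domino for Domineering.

p1 O@[../O./.X/.X]: (0,0)[O./O./.X/.X]-1 (0,1)[.O/O./.X/.X]-1 (1,1)[../OO/.X/.X]+0* (2,0)[../O./OX/.X]-1 (3,0)[../O./.X/OX]-1
p2 X@[../OO/.X/.X]: (0,0)[X./OO/.X/.X]+0* (0,1)[.X/OO/.X/.X]-1 (2,0)[../OO/XX/.X]+0 (3,0)[../OO/.X/XX]+0
p3 O@[X./OO/.X/.X]: (0,1)[XO/OO/.X/.X]+0* (2,0)[X./OO/OX/.X]+0 (3,0)[X./OO/.X/OX]+0
p4 X@[XO/OO/.X/.X]: (2,0)[XO/OO/XX/.X]+0* (3,0)[XO/OO/.X/XX]+0
p5 O@[XO/OO/XX/.X]: (3,0)[XO/OO/XX/OX]+0*
p6 X@[XO/OO/XX/OX] terminal +0; root [../O./.X/.X] d7

PV length from [../O./.X/.X]: 5 plies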